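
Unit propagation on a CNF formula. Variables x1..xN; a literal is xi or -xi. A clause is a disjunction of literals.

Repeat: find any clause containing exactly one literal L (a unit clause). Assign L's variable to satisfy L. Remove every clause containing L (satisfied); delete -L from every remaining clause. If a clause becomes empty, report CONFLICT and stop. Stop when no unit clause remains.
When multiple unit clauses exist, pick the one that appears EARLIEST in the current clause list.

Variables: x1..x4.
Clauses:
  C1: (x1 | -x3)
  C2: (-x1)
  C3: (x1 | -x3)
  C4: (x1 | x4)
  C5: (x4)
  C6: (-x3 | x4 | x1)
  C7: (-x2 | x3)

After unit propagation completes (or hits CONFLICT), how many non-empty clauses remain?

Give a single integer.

Answer: 0

Derivation:
unit clause [-1] forces x1=F; simplify:
  drop 1 from [1, -3] -> [-3]
  drop 1 from [1, -3] -> [-3]
  drop 1 from [1, 4] -> [4]
  drop 1 from [-3, 4, 1] -> [-3, 4]
  satisfied 1 clause(s); 6 remain; assigned so far: [1]
unit clause [-3] forces x3=F; simplify:
  drop 3 from [-2, 3] -> [-2]
  satisfied 3 clause(s); 3 remain; assigned so far: [1, 3]
unit clause [4] forces x4=T; simplify:
  satisfied 2 clause(s); 1 remain; assigned so far: [1, 3, 4]
unit clause [-2] forces x2=F; simplify:
  satisfied 1 clause(s); 0 remain; assigned so far: [1, 2, 3, 4]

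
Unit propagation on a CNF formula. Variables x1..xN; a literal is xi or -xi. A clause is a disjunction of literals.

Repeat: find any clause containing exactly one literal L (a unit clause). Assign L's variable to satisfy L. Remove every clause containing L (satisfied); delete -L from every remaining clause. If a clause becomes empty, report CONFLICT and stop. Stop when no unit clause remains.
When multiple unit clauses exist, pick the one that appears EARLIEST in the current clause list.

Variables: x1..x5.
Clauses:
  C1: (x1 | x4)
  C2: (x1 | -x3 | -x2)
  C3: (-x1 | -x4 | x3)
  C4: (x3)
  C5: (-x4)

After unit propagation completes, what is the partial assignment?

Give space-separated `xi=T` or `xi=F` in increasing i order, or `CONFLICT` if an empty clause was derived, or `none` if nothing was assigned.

Answer: x1=T x3=T x4=F

Derivation:
unit clause [3] forces x3=T; simplify:
  drop -3 from [1, -3, -2] -> [1, -2]
  satisfied 2 clause(s); 3 remain; assigned so far: [3]
unit clause [-4] forces x4=F; simplify:
  drop 4 from [1, 4] -> [1]
  satisfied 1 clause(s); 2 remain; assigned so far: [3, 4]
unit clause [1] forces x1=T; simplify:
  satisfied 2 clause(s); 0 remain; assigned so far: [1, 3, 4]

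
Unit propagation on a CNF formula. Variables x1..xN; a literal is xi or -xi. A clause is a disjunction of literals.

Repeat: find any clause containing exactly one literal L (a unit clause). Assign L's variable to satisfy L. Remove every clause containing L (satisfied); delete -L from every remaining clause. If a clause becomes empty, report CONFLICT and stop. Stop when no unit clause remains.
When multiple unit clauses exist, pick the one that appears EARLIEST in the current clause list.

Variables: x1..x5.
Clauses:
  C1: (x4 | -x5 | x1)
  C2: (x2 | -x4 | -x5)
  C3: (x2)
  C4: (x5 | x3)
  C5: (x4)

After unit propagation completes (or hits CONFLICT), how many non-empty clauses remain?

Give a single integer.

unit clause [2] forces x2=T; simplify:
  satisfied 2 clause(s); 3 remain; assigned so far: [2]
unit clause [4] forces x4=T; simplify:
  satisfied 2 clause(s); 1 remain; assigned so far: [2, 4]

Answer: 1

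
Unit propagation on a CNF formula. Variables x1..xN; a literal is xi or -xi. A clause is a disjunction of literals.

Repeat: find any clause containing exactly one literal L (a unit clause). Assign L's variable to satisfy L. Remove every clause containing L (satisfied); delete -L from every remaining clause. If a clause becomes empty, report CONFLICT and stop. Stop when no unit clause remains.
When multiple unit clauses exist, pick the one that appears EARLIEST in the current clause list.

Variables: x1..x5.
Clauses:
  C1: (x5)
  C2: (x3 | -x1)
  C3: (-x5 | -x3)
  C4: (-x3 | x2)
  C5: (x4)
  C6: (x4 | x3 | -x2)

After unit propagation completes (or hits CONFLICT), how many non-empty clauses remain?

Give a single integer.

unit clause [5] forces x5=T; simplify:
  drop -5 from [-5, -3] -> [-3]
  satisfied 1 clause(s); 5 remain; assigned so far: [5]
unit clause [-3] forces x3=F; simplify:
  drop 3 from [3, -1] -> [-1]
  drop 3 from [4, 3, -2] -> [4, -2]
  satisfied 2 clause(s); 3 remain; assigned so far: [3, 5]
unit clause [-1] forces x1=F; simplify:
  satisfied 1 clause(s); 2 remain; assigned so far: [1, 3, 5]
unit clause [4] forces x4=T; simplify:
  satisfied 2 clause(s); 0 remain; assigned so far: [1, 3, 4, 5]

Answer: 0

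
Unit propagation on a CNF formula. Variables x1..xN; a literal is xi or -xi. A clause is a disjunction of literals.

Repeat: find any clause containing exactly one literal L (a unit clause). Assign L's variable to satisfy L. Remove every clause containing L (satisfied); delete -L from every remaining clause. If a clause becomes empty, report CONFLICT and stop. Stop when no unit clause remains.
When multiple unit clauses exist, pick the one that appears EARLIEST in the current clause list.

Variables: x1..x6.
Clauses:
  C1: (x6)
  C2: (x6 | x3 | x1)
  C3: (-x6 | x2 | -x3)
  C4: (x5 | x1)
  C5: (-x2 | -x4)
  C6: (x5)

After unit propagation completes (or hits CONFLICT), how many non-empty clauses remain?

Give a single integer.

unit clause [6] forces x6=T; simplify:
  drop -6 from [-6, 2, -3] -> [2, -3]
  satisfied 2 clause(s); 4 remain; assigned so far: [6]
unit clause [5] forces x5=T; simplify:
  satisfied 2 clause(s); 2 remain; assigned so far: [5, 6]

Answer: 2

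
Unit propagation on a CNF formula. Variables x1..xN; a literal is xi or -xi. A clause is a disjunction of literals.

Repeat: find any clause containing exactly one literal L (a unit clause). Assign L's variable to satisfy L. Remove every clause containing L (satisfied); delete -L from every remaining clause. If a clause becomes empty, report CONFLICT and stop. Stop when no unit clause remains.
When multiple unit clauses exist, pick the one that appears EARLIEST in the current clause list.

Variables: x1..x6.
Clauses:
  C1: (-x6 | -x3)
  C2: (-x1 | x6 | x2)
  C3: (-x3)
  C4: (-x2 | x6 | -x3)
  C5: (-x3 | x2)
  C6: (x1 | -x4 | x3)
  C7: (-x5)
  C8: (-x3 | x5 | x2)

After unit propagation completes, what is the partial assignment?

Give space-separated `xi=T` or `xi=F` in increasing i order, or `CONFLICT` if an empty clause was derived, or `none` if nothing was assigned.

Answer: x3=F x5=F

Derivation:
unit clause [-3] forces x3=F; simplify:
  drop 3 from [1, -4, 3] -> [1, -4]
  satisfied 5 clause(s); 3 remain; assigned so far: [3]
unit clause [-5] forces x5=F; simplify:
  satisfied 1 clause(s); 2 remain; assigned so far: [3, 5]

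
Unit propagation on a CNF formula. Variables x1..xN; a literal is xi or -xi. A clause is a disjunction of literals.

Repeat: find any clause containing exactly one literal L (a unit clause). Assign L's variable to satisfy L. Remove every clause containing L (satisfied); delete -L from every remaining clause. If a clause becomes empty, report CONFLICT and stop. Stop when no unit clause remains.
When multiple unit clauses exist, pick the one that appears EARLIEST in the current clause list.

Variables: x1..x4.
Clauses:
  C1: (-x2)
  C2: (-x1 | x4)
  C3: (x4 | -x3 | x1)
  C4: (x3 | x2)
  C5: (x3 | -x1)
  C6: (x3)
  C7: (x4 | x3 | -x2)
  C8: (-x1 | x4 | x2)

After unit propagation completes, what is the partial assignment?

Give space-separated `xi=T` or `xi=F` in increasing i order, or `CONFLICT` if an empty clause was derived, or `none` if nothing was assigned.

Answer: x2=F x3=T

Derivation:
unit clause [-2] forces x2=F; simplify:
  drop 2 from [3, 2] -> [3]
  drop 2 from [-1, 4, 2] -> [-1, 4]
  satisfied 2 clause(s); 6 remain; assigned so far: [2]
unit clause [3] forces x3=T; simplify:
  drop -3 from [4, -3, 1] -> [4, 1]
  satisfied 3 clause(s); 3 remain; assigned so far: [2, 3]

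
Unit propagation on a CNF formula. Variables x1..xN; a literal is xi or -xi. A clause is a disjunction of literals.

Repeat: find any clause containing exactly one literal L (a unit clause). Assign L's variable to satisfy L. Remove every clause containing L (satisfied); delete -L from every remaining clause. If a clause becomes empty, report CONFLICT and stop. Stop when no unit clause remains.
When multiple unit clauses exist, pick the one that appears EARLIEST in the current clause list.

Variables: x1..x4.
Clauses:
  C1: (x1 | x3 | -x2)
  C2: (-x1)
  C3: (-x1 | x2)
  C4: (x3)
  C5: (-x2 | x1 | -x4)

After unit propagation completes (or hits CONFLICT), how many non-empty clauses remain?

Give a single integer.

unit clause [-1] forces x1=F; simplify:
  drop 1 from [1, 3, -2] -> [3, -2]
  drop 1 from [-2, 1, -4] -> [-2, -4]
  satisfied 2 clause(s); 3 remain; assigned so far: [1]
unit clause [3] forces x3=T; simplify:
  satisfied 2 clause(s); 1 remain; assigned so far: [1, 3]

Answer: 1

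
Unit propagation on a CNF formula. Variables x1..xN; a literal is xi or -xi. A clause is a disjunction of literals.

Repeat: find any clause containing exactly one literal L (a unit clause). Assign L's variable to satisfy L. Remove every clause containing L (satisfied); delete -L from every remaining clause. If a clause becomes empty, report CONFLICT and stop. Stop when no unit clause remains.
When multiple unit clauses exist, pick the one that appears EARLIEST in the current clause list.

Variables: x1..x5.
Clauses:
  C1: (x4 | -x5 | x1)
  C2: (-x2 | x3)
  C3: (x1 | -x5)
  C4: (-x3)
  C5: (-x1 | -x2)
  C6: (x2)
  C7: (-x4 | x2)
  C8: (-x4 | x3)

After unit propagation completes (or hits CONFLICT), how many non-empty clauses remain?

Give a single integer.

unit clause [-3] forces x3=F; simplify:
  drop 3 from [-2, 3] -> [-2]
  drop 3 from [-4, 3] -> [-4]
  satisfied 1 clause(s); 7 remain; assigned so far: [3]
unit clause [-2] forces x2=F; simplify:
  drop 2 from [2] -> [] (empty!)
  drop 2 from [-4, 2] -> [-4]
  satisfied 2 clause(s); 5 remain; assigned so far: [2, 3]
CONFLICT (empty clause)

Answer: 4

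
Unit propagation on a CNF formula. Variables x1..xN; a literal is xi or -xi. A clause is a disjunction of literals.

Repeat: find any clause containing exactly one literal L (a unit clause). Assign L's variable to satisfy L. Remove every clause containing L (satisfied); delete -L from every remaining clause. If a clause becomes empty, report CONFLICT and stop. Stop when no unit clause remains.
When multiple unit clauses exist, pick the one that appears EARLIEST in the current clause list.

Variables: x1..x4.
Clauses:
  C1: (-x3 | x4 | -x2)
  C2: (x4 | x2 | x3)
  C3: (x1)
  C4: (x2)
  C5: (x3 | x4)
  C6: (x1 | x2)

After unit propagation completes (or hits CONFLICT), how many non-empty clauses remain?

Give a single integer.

unit clause [1] forces x1=T; simplify:
  satisfied 2 clause(s); 4 remain; assigned so far: [1]
unit clause [2] forces x2=T; simplify:
  drop -2 from [-3, 4, -2] -> [-3, 4]
  satisfied 2 clause(s); 2 remain; assigned so far: [1, 2]

Answer: 2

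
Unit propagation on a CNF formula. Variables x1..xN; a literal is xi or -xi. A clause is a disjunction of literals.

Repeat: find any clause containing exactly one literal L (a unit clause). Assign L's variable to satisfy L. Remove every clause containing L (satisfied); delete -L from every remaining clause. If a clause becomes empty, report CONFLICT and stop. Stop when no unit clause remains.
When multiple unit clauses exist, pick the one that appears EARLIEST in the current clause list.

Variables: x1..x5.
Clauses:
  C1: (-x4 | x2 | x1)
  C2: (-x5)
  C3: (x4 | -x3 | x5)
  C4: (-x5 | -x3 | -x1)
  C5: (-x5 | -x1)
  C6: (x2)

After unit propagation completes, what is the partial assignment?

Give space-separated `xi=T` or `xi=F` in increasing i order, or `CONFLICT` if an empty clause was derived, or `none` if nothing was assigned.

Answer: x2=T x5=F

Derivation:
unit clause [-5] forces x5=F; simplify:
  drop 5 from [4, -3, 5] -> [4, -3]
  satisfied 3 clause(s); 3 remain; assigned so far: [5]
unit clause [2] forces x2=T; simplify:
  satisfied 2 clause(s); 1 remain; assigned so far: [2, 5]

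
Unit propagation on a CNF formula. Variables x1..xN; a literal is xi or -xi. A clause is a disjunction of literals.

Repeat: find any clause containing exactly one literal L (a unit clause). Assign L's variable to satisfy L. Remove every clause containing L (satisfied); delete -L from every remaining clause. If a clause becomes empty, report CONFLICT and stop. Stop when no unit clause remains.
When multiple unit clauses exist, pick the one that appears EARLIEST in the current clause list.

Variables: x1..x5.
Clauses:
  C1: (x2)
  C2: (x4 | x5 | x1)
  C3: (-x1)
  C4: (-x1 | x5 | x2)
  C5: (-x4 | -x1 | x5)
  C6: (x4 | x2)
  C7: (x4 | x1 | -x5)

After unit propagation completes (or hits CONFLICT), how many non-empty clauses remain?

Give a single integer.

unit clause [2] forces x2=T; simplify:
  satisfied 3 clause(s); 4 remain; assigned so far: [2]
unit clause [-1] forces x1=F; simplify:
  drop 1 from [4, 5, 1] -> [4, 5]
  drop 1 from [4, 1, -5] -> [4, -5]
  satisfied 2 clause(s); 2 remain; assigned so far: [1, 2]

Answer: 2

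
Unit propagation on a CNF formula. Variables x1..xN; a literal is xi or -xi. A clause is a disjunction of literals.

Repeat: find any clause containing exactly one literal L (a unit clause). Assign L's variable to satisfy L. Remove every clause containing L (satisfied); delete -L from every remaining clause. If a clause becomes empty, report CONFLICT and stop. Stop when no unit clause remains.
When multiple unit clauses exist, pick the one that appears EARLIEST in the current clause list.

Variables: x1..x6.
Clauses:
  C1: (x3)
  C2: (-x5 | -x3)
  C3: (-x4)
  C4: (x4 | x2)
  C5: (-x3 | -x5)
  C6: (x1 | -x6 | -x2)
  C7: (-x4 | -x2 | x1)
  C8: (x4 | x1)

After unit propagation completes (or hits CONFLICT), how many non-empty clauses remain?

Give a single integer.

unit clause [3] forces x3=T; simplify:
  drop -3 from [-5, -3] -> [-5]
  drop -3 from [-3, -5] -> [-5]
  satisfied 1 clause(s); 7 remain; assigned so far: [3]
unit clause [-5] forces x5=F; simplify:
  satisfied 2 clause(s); 5 remain; assigned so far: [3, 5]
unit clause [-4] forces x4=F; simplify:
  drop 4 from [4, 2] -> [2]
  drop 4 from [4, 1] -> [1]
  satisfied 2 clause(s); 3 remain; assigned so far: [3, 4, 5]
unit clause [2] forces x2=T; simplify:
  drop -2 from [1, -6, -2] -> [1, -6]
  satisfied 1 clause(s); 2 remain; assigned so far: [2, 3, 4, 5]
unit clause [1] forces x1=T; simplify:
  satisfied 2 clause(s); 0 remain; assigned so far: [1, 2, 3, 4, 5]

Answer: 0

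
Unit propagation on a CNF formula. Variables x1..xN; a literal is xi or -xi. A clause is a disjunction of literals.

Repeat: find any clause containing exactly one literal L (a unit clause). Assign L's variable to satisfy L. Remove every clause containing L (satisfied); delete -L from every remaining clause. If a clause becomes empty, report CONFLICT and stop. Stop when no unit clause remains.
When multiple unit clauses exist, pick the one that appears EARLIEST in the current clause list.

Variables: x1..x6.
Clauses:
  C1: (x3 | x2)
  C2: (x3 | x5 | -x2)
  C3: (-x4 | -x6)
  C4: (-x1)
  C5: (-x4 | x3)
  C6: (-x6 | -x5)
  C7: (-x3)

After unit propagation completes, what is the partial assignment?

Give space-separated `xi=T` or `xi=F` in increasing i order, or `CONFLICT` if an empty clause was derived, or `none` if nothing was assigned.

Answer: x1=F x2=T x3=F x4=F x5=T x6=F

Derivation:
unit clause [-1] forces x1=F; simplify:
  satisfied 1 clause(s); 6 remain; assigned so far: [1]
unit clause [-3] forces x3=F; simplify:
  drop 3 from [3, 2] -> [2]
  drop 3 from [3, 5, -2] -> [5, -2]
  drop 3 from [-4, 3] -> [-4]
  satisfied 1 clause(s); 5 remain; assigned so far: [1, 3]
unit clause [2] forces x2=T; simplify:
  drop -2 from [5, -2] -> [5]
  satisfied 1 clause(s); 4 remain; assigned so far: [1, 2, 3]
unit clause [5] forces x5=T; simplify:
  drop -5 from [-6, -5] -> [-6]
  satisfied 1 clause(s); 3 remain; assigned so far: [1, 2, 3, 5]
unit clause [-4] forces x4=F; simplify:
  satisfied 2 clause(s); 1 remain; assigned so far: [1, 2, 3, 4, 5]
unit clause [-6] forces x6=F; simplify:
  satisfied 1 clause(s); 0 remain; assigned so far: [1, 2, 3, 4, 5, 6]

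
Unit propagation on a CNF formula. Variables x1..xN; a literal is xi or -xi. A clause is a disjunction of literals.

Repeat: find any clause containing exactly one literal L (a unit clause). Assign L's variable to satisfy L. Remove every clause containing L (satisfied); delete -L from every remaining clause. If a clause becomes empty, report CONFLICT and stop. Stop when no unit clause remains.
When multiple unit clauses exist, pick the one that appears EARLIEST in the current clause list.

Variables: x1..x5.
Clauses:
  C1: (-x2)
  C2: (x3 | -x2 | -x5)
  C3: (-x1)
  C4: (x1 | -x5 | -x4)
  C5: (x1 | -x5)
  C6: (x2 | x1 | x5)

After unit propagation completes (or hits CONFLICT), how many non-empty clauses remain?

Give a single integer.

Answer: 0

Derivation:
unit clause [-2] forces x2=F; simplify:
  drop 2 from [2, 1, 5] -> [1, 5]
  satisfied 2 clause(s); 4 remain; assigned so far: [2]
unit clause [-1] forces x1=F; simplify:
  drop 1 from [1, -5, -4] -> [-5, -4]
  drop 1 from [1, -5] -> [-5]
  drop 1 from [1, 5] -> [5]
  satisfied 1 clause(s); 3 remain; assigned so far: [1, 2]
unit clause [-5] forces x5=F; simplify:
  drop 5 from [5] -> [] (empty!)
  satisfied 2 clause(s); 1 remain; assigned so far: [1, 2, 5]
CONFLICT (empty clause)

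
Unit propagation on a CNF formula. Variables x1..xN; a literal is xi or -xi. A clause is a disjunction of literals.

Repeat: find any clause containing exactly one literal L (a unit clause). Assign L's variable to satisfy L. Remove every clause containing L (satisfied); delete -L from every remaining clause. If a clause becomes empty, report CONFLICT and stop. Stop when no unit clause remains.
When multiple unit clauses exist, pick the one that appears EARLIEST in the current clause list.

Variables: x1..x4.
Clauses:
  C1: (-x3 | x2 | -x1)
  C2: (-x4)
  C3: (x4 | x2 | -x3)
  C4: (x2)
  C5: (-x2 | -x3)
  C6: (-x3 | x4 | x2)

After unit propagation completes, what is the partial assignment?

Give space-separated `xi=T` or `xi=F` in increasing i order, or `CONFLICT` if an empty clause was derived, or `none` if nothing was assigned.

Answer: x2=T x3=F x4=F

Derivation:
unit clause [-4] forces x4=F; simplify:
  drop 4 from [4, 2, -3] -> [2, -3]
  drop 4 from [-3, 4, 2] -> [-3, 2]
  satisfied 1 clause(s); 5 remain; assigned so far: [4]
unit clause [2] forces x2=T; simplify:
  drop -2 from [-2, -3] -> [-3]
  satisfied 4 clause(s); 1 remain; assigned so far: [2, 4]
unit clause [-3] forces x3=F; simplify:
  satisfied 1 clause(s); 0 remain; assigned so far: [2, 3, 4]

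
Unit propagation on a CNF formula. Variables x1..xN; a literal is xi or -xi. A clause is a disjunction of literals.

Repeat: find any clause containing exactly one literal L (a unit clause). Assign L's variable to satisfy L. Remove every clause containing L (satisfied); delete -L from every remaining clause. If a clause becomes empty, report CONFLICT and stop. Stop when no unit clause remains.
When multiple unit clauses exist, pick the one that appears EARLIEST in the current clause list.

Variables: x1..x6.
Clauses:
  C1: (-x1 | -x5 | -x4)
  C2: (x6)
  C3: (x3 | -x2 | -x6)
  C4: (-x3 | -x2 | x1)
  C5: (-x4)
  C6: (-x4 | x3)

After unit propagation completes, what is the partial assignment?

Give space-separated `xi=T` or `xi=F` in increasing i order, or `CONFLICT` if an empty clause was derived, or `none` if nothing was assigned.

unit clause [6] forces x6=T; simplify:
  drop -6 from [3, -2, -6] -> [3, -2]
  satisfied 1 clause(s); 5 remain; assigned so far: [6]
unit clause [-4] forces x4=F; simplify:
  satisfied 3 clause(s); 2 remain; assigned so far: [4, 6]

Answer: x4=F x6=T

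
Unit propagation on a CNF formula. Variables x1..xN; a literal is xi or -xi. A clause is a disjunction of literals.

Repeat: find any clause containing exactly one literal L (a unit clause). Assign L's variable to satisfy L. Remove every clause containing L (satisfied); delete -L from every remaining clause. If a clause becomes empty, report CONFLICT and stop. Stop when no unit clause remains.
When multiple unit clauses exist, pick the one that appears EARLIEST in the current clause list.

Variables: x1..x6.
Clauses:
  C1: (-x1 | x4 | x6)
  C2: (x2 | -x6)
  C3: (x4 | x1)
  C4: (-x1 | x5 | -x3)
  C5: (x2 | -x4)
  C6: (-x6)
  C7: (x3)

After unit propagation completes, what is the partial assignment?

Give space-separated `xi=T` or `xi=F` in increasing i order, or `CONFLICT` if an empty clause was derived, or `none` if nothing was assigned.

unit clause [-6] forces x6=F; simplify:
  drop 6 from [-1, 4, 6] -> [-1, 4]
  satisfied 2 clause(s); 5 remain; assigned so far: [6]
unit clause [3] forces x3=T; simplify:
  drop -3 from [-1, 5, -3] -> [-1, 5]
  satisfied 1 clause(s); 4 remain; assigned so far: [3, 6]

Answer: x3=T x6=F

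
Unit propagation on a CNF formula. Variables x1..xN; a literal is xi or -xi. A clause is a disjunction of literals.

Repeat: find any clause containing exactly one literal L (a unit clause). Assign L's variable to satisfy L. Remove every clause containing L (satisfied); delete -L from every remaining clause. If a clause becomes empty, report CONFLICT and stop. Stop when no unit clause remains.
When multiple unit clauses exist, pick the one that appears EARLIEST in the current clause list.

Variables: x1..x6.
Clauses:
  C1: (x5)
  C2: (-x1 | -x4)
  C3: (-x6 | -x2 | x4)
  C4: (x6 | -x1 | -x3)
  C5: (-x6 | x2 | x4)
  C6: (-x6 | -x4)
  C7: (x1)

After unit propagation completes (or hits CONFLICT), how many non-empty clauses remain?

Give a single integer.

Answer: 3

Derivation:
unit clause [5] forces x5=T; simplify:
  satisfied 1 clause(s); 6 remain; assigned so far: [5]
unit clause [1] forces x1=T; simplify:
  drop -1 from [-1, -4] -> [-4]
  drop -1 from [6, -1, -3] -> [6, -3]
  satisfied 1 clause(s); 5 remain; assigned so far: [1, 5]
unit clause [-4] forces x4=F; simplify:
  drop 4 from [-6, -2, 4] -> [-6, -2]
  drop 4 from [-6, 2, 4] -> [-6, 2]
  satisfied 2 clause(s); 3 remain; assigned so far: [1, 4, 5]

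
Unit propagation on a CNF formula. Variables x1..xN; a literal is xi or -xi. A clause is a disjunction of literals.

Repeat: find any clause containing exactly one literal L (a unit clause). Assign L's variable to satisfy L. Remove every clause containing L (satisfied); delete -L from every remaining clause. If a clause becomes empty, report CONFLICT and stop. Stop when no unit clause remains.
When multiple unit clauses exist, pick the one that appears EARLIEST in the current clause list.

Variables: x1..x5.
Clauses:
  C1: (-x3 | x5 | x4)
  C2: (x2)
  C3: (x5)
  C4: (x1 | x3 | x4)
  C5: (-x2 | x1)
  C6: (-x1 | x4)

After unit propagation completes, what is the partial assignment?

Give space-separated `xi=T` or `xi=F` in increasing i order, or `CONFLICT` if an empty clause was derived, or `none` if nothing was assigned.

unit clause [2] forces x2=T; simplify:
  drop -2 from [-2, 1] -> [1]
  satisfied 1 clause(s); 5 remain; assigned so far: [2]
unit clause [5] forces x5=T; simplify:
  satisfied 2 clause(s); 3 remain; assigned so far: [2, 5]
unit clause [1] forces x1=T; simplify:
  drop -1 from [-1, 4] -> [4]
  satisfied 2 clause(s); 1 remain; assigned so far: [1, 2, 5]
unit clause [4] forces x4=T; simplify:
  satisfied 1 clause(s); 0 remain; assigned so far: [1, 2, 4, 5]

Answer: x1=T x2=T x4=T x5=T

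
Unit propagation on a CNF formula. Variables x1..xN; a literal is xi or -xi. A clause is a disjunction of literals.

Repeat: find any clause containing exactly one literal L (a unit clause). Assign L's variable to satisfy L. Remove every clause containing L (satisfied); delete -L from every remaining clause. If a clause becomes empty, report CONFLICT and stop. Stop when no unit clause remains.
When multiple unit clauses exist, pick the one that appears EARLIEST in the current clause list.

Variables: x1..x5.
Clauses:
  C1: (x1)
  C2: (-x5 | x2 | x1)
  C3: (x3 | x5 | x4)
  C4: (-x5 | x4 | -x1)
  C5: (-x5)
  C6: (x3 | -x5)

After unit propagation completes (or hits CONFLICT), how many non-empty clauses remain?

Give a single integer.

Answer: 1

Derivation:
unit clause [1] forces x1=T; simplify:
  drop -1 from [-5, 4, -1] -> [-5, 4]
  satisfied 2 clause(s); 4 remain; assigned so far: [1]
unit clause [-5] forces x5=F; simplify:
  drop 5 from [3, 5, 4] -> [3, 4]
  satisfied 3 clause(s); 1 remain; assigned so far: [1, 5]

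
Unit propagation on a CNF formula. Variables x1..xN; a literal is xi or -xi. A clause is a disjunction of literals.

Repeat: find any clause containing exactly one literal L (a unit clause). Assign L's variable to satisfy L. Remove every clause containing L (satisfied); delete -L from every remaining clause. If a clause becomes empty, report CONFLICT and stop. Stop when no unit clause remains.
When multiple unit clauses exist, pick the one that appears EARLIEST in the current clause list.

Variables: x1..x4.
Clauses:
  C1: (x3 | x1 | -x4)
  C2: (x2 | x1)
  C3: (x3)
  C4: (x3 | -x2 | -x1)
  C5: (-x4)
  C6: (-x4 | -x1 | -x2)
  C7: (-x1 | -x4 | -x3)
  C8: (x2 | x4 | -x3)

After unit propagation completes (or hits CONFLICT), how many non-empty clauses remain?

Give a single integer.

unit clause [3] forces x3=T; simplify:
  drop -3 from [-1, -4, -3] -> [-1, -4]
  drop -3 from [2, 4, -3] -> [2, 4]
  satisfied 3 clause(s); 5 remain; assigned so far: [3]
unit clause [-4] forces x4=F; simplify:
  drop 4 from [2, 4] -> [2]
  satisfied 3 clause(s); 2 remain; assigned so far: [3, 4]
unit clause [2] forces x2=T; simplify:
  satisfied 2 clause(s); 0 remain; assigned so far: [2, 3, 4]

Answer: 0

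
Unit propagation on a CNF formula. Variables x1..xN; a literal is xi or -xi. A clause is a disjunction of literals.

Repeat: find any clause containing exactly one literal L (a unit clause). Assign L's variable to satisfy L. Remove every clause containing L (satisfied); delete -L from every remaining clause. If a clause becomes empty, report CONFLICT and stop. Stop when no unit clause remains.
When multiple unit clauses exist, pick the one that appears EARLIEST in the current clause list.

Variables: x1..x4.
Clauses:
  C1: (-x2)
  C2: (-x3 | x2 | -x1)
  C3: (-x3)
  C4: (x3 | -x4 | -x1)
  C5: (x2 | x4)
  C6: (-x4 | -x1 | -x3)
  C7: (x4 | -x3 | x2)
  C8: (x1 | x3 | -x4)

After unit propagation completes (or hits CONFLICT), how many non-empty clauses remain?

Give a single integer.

Answer: 0

Derivation:
unit clause [-2] forces x2=F; simplify:
  drop 2 from [-3, 2, -1] -> [-3, -1]
  drop 2 from [2, 4] -> [4]
  drop 2 from [4, -3, 2] -> [4, -3]
  satisfied 1 clause(s); 7 remain; assigned so far: [2]
unit clause [-3] forces x3=F; simplify:
  drop 3 from [3, -4, -1] -> [-4, -1]
  drop 3 from [1, 3, -4] -> [1, -4]
  satisfied 4 clause(s); 3 remain; assigned so far: [2, 3]
unit clause [4] forces x4=T; simplify:
  drop -4 from [-4, -1] -> [-1]
  drop -4 from [1, -4] -> [1]
  satisfied 1 clause(s); 2 remain; assigned so far: [2, 3, 4]
unit clause [-1] forces x1=F; simplify:
  drop 1 from [1] -> [] (empty!)
  satisfied 1 clause(s); 1 remain; assigned so far: [1, 2, 3, 4]
CONFLICT (empty clause)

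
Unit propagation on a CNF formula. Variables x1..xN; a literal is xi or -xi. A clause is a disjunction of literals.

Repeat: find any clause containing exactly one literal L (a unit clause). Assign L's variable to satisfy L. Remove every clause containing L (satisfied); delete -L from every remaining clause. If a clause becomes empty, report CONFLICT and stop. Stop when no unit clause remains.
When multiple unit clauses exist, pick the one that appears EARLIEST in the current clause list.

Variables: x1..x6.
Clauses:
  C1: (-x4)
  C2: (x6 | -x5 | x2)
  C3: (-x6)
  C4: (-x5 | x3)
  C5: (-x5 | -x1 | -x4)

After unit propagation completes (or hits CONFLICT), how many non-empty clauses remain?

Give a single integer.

unit clause [-4] forces x4=F; simplify:
  satisfied 2 clause(s); 3 remain; assigned so far: [4]
unit clause [-6] forces x6=F; simplify:
  drop 6 from [6, -5, 2] -> [-5, 2]
  satisfied 1 clause(s); 2 remain; assigned so far: [4, 6]

Answer: 2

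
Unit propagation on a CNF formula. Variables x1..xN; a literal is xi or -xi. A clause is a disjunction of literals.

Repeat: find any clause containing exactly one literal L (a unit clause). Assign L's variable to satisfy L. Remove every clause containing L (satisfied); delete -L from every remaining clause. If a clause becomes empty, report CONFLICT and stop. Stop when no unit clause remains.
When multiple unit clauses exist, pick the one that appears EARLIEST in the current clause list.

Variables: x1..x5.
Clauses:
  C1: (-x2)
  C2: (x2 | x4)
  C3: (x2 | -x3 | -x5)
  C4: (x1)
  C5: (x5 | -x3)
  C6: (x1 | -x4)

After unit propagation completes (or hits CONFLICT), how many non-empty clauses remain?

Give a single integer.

unit clause [-2] forces x2=F; simplify:
  drop 2 from [2, 4] -> [4]
  drop 2 from [2, -3, -5] -> [-3, -5]
  satisfied 1 clause(s); 5 remain; assigned so far: [2]
unit clause [4] forces x4=T; simplify:
  drop -4 from [1, -4] -> [1]
  satisfied 1 clause(s); 4 remain; assigned so far: [2, 4]
unit clause [1] forces x1=T; simplify:
  satisfied 2 clause(s); 2 remain; assigned so far: [1, 2, 4]

Answer: 2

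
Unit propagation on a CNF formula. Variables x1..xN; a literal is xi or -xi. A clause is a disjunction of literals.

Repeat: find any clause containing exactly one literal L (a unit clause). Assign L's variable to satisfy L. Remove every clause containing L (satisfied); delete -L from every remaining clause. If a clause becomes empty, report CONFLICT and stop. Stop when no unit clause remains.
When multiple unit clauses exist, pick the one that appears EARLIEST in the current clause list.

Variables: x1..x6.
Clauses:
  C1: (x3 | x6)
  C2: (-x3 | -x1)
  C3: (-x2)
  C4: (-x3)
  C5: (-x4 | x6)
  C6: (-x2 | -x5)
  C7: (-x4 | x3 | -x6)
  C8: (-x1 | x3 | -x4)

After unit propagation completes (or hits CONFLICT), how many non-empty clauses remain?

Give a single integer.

Answer: 0

Derivation:
unit clause [-2] forces x2=F; simplify:
  satisfied 2 clause(s); 6 remain; assigned so far: [2]
unit clause [-3] forces x3=F; simplify:
  drop 3 from [3, 6] -> [6]
  drop 3 from [-4, 3, -6] -> [-4, -6]
  drop 3 from [-1, 3, -4] -> [-1, -4]
  satisfied 2 clause(s); 4 remain; assigned so far: [2, 3]
unit clause [6] forces x6=T; simplify:
  drop -6 from [-4, -6] -> [-4]
  satisfied 2 clause(s); 2 remain; assigned so far: [2, 3, 6]
unit clause [-4] forces x4=F; simplify:
  satisfied 2 clause(s); 0 remain; assigned so far: [2, 3, 4, 6]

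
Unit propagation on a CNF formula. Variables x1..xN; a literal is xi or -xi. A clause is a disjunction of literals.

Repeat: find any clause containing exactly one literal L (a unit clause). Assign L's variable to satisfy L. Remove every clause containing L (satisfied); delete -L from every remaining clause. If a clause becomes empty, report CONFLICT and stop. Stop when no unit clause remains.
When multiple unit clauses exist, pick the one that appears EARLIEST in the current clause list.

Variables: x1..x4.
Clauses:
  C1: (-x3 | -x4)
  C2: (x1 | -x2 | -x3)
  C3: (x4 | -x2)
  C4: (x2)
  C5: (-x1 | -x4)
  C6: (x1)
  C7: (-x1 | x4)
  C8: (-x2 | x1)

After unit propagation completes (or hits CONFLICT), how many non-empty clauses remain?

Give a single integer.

Answer: 0

Derivation:
unit clause [2] forces x2=T; simplify:
  drop -2 from [1, -2, -3] -> [1, -3]
  drop -2 from [4, -2] -> [4]
  drop -2 from [-2, 1] -> [1]
  satisfied 1 clause(s); 7 remain; assigned so far: [2]
unit clause [4] forces x4=T; simplify:
  drop -4 from [-3, -4] -> [-3]
  drop -4 from [-1, -4] -> [-1]
  satisfied 2 clause(s); 5 remain; assigned so far: [2, 4]
unit clause [-3] forces x3=F; simplify:
  satisfied 2 clause(s); 3 remain; assigned so far: [2, 3, 4]
unit clause [-1] forces x1=F; simplify:
  drop 1 from [1] -> [] (empty!)
  drop 1 from [1] -> [] (empty!)
  satisfied 1 clause(s); 2 remain; assigned so far: [1, 2, 3, 4]
CONFLICT (empty clause)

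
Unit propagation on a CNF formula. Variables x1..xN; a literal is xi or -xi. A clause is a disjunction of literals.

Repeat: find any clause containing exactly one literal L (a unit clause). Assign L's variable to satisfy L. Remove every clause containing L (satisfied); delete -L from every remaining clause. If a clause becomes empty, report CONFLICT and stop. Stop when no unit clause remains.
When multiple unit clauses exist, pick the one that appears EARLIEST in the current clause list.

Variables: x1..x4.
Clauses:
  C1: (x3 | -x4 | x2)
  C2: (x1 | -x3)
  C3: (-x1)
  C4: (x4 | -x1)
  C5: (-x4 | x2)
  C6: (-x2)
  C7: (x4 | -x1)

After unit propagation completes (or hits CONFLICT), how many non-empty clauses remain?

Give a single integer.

unit clause [-1] forces x1=F; simplify:
  drop 1 from [1, -3] -> [-3]
  satisfied 3 clause(s); 4 remain; assigned so far: [1]
unit clause [-3] forces x3=F; simplify:
  drop 3 from [3, -4, 2] -> [-4, 2]
  satisfied 1 clause(s); 3 remain; assigned so far: [1, 3]
unit clause [-2] forces x2=F; simplify:
  drop 2 from [-4, 2] -> [-4]
  drop 2 from [-4, 2] -> [-4]
  satisfied 1 clause(s); 2 remain; assigned so far: [1, 2, 3]
unit clause [-4] forces x4=F; simplify:
  satisfied 2 clause(s); 0 remain; assigned so far: [1, 2, 3, 4]

Answer: 0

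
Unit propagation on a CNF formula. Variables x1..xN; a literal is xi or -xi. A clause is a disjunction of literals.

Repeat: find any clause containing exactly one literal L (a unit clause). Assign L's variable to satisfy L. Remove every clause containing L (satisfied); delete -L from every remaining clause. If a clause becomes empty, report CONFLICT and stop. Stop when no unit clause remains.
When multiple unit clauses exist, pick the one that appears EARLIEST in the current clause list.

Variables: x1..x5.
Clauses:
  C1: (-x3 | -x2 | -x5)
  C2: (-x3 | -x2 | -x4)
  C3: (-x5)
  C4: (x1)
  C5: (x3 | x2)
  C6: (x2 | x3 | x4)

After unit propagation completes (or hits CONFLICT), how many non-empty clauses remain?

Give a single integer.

Answer: 3

Derivation:
unit clause [-5] forces x5=F; simplify:
  satisfied 2 clause(s); 4 remain; assigned so far: [5]
unit clause [1] forces x1=T; simplify:
  satisfied 1 clause(s); 3 remain; assigned so far: [1, 5]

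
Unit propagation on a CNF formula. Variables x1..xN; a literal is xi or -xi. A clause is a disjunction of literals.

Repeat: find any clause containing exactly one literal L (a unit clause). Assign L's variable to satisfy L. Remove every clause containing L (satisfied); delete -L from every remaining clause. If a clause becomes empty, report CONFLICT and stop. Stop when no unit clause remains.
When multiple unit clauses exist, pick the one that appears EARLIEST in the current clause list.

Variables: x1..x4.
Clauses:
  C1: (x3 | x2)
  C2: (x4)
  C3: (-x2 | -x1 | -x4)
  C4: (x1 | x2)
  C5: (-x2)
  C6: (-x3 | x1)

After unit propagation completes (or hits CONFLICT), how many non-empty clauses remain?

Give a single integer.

unit clause [4] forces x4=T; simplify:
  drop -4 from [-2, -1, -4] -> [-2, -1]
  satisfied 1 clause(s); 5 remain; assigned so far: [4]
unit clause [-2] forces x2=F; simplify:
  drop 2 from [3, 2] -> [3]
  drop 2 from [1, 2] -> [1]
  satisfied 2 clause(s); 3 remain; assigned so far: [2, 4]
unit clause [3] forces x3=T; simplify:
  drop -3 from [-3, 1] -> [1]
  satisfied 1 clause(s); 2 remain; assigned so far: [2, 3, 4]
unit clause [1] forces x1=T; simplify:
  satisfied 2 clause(s); 0 remain; assigned so far: [1, 2, 3, 4]

Answer: 0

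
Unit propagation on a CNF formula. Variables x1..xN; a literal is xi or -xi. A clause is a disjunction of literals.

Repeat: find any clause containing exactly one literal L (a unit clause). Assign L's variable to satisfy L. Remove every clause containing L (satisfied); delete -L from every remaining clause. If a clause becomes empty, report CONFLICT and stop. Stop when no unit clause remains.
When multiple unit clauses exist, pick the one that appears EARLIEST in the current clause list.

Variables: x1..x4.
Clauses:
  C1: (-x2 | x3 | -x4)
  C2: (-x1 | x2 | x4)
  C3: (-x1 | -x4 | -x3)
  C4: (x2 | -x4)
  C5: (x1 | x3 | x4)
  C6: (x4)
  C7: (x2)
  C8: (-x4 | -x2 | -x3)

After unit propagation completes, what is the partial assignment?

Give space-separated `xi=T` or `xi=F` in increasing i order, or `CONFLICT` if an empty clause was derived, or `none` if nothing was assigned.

Answer: CONFLICT

Derivation:
unit clause [4] forces x4=T; simplify:
  drop -4 from [-2, 3, -4] -> [-2, 3]
  drop -4 from [-1, -4, -3] -> [-1, -3]
  drop -4 from [2, -4] -> [2]
  drop -4 from [-4, -2, -3] -> [-2, -3]
  satisfied 3 clause(s); 5 remain; assigned so far: [4]
unit clause [2] forces x2=T; simplify:
  drop -2 from [-2, 3] -> [3]
  drop -2 from [-2, -3] -> [-3]
  satisfied 2 clause(s); 3 remain; assigned so far: [2, 4]
unit clause [3] forces x3=T; simplify:
  drop -3 from [-1, -3] -> [-1]
  drop -3 from [-3] -> [] (empty!)
  satisfied 1 clause(s); 2 remain; assigned so far: [2, 3, 4]
CONFLICT (empty clause)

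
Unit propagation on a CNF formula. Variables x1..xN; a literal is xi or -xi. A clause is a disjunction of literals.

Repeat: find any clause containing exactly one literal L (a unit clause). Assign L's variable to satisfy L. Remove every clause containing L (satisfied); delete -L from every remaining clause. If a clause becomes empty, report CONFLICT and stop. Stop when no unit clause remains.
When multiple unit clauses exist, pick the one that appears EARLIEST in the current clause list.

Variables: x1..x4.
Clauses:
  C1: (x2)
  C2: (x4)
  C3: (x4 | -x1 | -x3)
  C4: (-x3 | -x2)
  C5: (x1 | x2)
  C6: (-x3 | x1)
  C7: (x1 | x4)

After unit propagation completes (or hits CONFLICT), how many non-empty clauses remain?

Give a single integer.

unit clause [2] forces x2=T; simplify:
  drop -2 from [-3, -2] -> [-3]
  satisfied 2 clause(s); 5 remain; assigned so far: [2]
unit clause [4] forces x4=T; simplify:
  satisfied 3 clause(s); 2 remain; assigned so far: [2, 4]
unit clause [-3] forces x3=F; simplify:
  satisfied 2 clause(s); 0 remain; assigned so far: [2, 3, 4]

Answer: 0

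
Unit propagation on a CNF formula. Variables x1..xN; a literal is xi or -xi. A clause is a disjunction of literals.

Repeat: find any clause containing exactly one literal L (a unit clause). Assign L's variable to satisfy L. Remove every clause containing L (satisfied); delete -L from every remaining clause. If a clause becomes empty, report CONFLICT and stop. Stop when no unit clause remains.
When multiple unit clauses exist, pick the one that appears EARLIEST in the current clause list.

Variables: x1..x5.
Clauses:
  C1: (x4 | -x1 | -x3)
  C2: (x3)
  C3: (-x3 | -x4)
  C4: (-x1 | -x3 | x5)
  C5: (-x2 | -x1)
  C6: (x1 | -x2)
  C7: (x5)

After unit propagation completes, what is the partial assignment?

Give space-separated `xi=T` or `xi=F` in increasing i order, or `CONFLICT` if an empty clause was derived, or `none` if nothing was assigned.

Answer: x1=F x2=F x3=T x4=F x5=T

Derivation:
unit clause [3] forces x3=T; simplify:
  drop -3 from [4, -1, -3] -> [4, -1]
  drop -3 from [-3, -4] -> [-4]
  drop -3 from [-1, -3, 5] -> [-1, 5]
  satisfied 1 clause(s); 6 remain; assigned so far: [3]
unit clause [-4] forces x4=F; simplify:
  drop 4 from [4, -1] -> [-1]
  satisfied 1 clause(s); 5 remain; assigned so far: [3, 4]
unit clause [-1] forces x1=F; simplify:
  drop 1 from [1, -2] -> [-2]
  satisfied 3 clause(s); 2 remain; assigned so far: [1, 3, 4]
unit clause [-2] forces x2=F; simplify:
  satisfied 1 clause(s); 1 remain; assigned so far: [1, 2, 3, 4]
unit clause [5] forces x5=T; simplify:
  satisfied 1 clause(s); 0 remain; assigned so far: [1, 2, 3, 4, 5]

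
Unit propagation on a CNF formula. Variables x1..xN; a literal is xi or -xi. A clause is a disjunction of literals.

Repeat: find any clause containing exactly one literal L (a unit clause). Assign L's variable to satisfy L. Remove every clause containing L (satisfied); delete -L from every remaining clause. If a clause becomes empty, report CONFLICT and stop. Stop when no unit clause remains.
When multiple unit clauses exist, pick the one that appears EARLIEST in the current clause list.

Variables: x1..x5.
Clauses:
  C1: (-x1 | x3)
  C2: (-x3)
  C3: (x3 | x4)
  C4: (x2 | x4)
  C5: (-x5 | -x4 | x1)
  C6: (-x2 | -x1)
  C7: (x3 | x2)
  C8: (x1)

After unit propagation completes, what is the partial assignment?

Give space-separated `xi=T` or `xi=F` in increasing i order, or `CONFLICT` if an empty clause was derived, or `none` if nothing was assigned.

unit clause [-3] forces x3=F; simplify:
  drop 3 from [-1, 3] -> [-1]
  drop 3 from [3, 4] -> [4]
  drop 3 from [3, 2] -> [2]
  satisfied 1 clause(s); 7 remain; assigned so far: [3]
unit clause [-1] forces x1=F; simplify:
  drop 1 from [-5, -4, 1] -> [-5, -4]
  drop 1 from [1] -> [] (empty!)
  satisfied 2 clause(s); 5 remain; assigned so far: [1, 3]
CONFLICT (empty clause)

Answer: CONFLICT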